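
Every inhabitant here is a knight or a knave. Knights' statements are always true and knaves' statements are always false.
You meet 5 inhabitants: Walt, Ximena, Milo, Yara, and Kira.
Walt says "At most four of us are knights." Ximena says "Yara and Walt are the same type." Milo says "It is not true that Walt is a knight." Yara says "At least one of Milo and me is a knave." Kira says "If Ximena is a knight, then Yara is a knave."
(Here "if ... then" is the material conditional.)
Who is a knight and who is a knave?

Suppose Walt is a knave. Then Walt's statement "at most four of us are knights" would have to be false. Checking the 16 ways to assign the others, none is consistent with every speaker.
(For instance, with Ximena=knight, Milo=knave, Yara=knight, Kira=knave, Walt's claim "at most four of us are knights" comes out true where it would need to be false.)
So Walt must be a knight, making "at most four of us are knights" true. Taking Walt=knight, Ximena=knight, Milo=knave, Yara=knight, Kira=knave, each remaining statement checks out:
  Ximena (knight): "Yara and Walt are the same type" — true. ✓
  Milo (knave): "it is not true that Walt is a knight" — false. ✓
  Yara (knight): "at least one of Milo and me is a knave" — true. ✓
  Kira (knave): "if Ximena is a knight, then Yara is a knave" — false. ✓
This is the unique consistent assignment.

Walt is a knight, Ximena is a knight, Milo is a knave, Yara is a knight, and Kira is a knave.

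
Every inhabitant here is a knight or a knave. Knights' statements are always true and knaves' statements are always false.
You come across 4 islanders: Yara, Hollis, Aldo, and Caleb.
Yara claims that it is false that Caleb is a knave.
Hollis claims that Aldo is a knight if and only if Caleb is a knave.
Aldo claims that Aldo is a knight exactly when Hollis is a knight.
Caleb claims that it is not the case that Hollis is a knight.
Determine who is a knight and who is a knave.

Suppose Yara is a knight. Then Yara's statement "it is false that Caleb is a knave" would have to be true. Checking the 8 ways to assign the others, none is consistent with every speaker.
(For instance, with Hollis=knight, Aldo=knight, Caleb=knave, Yara's claim "it is false that Caleb is a knave" comes out false where it would need to be true.)
So Yara must be a knave, making "it is false that Caleb is a knave" false. Taking Yara=knave, Hollis=knight, Aldo=knight, Caleb=knave, each remaining statement checks out:
  Hollis (knight): "Aldo is a knight if and only if Caleb is a knave" — true. ✓
  Aldo (knight): "Aldo is a knight exactly when Hollis is a knight" — true. ✓
  Caleb (knave): "it is not the case that Hollis is a knight" — false. ✓
This is the unique consistent assignment.

Yara is a knave, Hollis is a knight, Aldo is a knight, and Caleb is a knave.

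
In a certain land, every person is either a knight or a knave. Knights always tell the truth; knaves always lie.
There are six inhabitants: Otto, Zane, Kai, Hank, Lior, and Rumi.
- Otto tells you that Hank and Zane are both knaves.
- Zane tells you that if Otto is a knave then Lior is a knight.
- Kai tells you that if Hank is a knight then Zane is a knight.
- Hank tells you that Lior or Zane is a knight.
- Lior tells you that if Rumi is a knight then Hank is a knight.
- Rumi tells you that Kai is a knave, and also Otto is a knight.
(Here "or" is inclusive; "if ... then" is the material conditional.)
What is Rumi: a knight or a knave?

Consistent assignments: {Otto=knave, Zane=knight, Kai=knight, Hank=knight, Lior=knight, Rumi=knave}
In every consistent assignment, Rumi is a knave.

Rumi is a knave.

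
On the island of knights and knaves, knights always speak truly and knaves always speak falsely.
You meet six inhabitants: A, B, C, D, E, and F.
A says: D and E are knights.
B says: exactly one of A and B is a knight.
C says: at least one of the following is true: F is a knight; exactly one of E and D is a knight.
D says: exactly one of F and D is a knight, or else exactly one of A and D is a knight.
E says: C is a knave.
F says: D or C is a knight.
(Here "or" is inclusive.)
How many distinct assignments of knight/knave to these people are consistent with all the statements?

2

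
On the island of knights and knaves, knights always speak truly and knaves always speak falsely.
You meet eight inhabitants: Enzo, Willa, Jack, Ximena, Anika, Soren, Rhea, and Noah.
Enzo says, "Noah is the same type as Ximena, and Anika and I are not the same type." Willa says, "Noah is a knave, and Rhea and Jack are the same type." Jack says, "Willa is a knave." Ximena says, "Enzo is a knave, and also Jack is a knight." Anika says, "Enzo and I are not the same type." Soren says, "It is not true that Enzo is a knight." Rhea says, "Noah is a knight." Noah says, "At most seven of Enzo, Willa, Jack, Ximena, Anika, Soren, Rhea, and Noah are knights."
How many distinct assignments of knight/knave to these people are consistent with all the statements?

1

Consistent assignments:
  Enzo=knave, Willa=knave, Jack=knight, Ximena=knight, Anika=knave, Soren=knight, Rhea=knight, Noah=knight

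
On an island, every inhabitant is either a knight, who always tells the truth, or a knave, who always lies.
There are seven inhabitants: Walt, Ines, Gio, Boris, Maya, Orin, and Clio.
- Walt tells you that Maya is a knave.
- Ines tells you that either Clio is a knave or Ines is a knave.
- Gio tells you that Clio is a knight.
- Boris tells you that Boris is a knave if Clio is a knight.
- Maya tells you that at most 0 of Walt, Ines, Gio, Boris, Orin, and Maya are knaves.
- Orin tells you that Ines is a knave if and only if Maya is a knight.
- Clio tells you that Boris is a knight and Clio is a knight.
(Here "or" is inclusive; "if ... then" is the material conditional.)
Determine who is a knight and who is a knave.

Since Walt is a knight, "Maya is a knave" needs to be true, which holds.
Ines is a knight; "either Clio is a knave or Ines is a knave" is true, as required.
Gio is a knave, so "Clio is a knight" must be false — and it is.
Boris is a knight; "Boris is a knave if Clio is a knight" is true, as required.
As a knave, Maya's statement "at most 0 of Walt, Ines, Gio, Boris, Orin, and Maya are knaves" should be false; it is.
Orin is a knight, so "Ines is a knave if and only if Maya is a knight" must be true — and it is.
Clio is a knave, and the claim "Boris is a knight and Clio is a knight" is indeed false.

Knights: Walt, Ines, Boris, and Orin. Knaves: Gio, Maya, and Clio.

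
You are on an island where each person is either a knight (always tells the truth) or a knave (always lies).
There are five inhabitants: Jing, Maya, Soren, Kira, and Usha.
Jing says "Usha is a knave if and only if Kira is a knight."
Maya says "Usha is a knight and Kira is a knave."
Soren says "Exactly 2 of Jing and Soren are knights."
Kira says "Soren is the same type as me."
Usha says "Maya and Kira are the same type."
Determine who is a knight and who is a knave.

Jing is a knight, Maya is a knave, Soren is a knight, Kira is a knight, and Usha is a knave.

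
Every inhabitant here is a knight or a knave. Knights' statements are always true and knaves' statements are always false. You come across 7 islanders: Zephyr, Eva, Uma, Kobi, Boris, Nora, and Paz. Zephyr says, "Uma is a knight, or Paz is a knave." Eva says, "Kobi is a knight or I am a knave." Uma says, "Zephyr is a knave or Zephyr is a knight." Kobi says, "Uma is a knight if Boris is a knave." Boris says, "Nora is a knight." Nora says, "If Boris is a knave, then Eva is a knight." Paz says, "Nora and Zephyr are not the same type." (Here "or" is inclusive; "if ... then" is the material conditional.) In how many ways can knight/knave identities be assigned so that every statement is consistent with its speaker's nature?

Consistent assignments:
  Zephyr=knight, Eva=knight, Uma=knight, Kobi=knight, Boris=knight, Nora=knight, Paz=knave

1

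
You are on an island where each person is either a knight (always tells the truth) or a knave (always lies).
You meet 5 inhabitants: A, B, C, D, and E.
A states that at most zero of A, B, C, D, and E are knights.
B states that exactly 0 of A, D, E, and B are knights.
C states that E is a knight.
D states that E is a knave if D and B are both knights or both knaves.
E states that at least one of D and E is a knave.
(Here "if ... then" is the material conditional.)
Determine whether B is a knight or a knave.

Consistent assignments: {A=knave, B=knave, C=knight, D=knave, E=knight}
In every consistent assignment, B is a knave.

B is a knave.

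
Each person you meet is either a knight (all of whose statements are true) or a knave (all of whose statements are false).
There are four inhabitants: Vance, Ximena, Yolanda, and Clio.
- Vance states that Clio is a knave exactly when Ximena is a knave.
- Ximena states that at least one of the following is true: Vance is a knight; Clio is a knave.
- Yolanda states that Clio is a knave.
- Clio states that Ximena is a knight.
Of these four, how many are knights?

3

The unique consistent assignment is Vance=knight, Ximena=knight, Yolanda=knave, Clio=knight.
That has 3 knights.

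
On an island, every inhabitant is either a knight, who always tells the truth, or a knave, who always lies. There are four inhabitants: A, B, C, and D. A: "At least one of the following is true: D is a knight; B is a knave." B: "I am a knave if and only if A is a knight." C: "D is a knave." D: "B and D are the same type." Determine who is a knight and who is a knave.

Suppose A is a knight. Then A's statement "at least one of the following is true: D is a knight; B is a knave" would have to be true. Checking the 8 ways to assign the others, none is consistent with every speaker.
(For instance, with B=knight, C=knight, D=knave, A's claim "at least one of the following is true: D is a knight; B is a knave" comes out false where it would need to be true.)
So A must be a knave, making "at least one of the following is true: D is a knight; B is a knave" false. Taking A=knave, B=knight, C=knight, D=knave, each remaining statement checks out:
  B (knight): "I am a knave if and only if A is a knight" — true. ✓
  C (knight): "D is a knave" — true. ✓
  D (knave): "B and D are the same type" — false. ✓
This is the unique consistent assignment.

A is a knave, B is a knight, C is a knight, and D is a knave.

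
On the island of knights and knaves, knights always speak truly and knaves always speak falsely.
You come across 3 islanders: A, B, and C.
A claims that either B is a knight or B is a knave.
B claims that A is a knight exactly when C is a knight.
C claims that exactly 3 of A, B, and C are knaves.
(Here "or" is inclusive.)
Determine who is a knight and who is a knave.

A is a knight, B is a knave, and C is a knave.

A is a knight, so "either B is a knight or B is a knave" must be True — and it is.
As a knave, B's statement "A is a knight exactly when C is a knight" should be false; it is.
Since C is a knave, "exactly 3 of A, B, and C are knaves" needs to be false, which holds.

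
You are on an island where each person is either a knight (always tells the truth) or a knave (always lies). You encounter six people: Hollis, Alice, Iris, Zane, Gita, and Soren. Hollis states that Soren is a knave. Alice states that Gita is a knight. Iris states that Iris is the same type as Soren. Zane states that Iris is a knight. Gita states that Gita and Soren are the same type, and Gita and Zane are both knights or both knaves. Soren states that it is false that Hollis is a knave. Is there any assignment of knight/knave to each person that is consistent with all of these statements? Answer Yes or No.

No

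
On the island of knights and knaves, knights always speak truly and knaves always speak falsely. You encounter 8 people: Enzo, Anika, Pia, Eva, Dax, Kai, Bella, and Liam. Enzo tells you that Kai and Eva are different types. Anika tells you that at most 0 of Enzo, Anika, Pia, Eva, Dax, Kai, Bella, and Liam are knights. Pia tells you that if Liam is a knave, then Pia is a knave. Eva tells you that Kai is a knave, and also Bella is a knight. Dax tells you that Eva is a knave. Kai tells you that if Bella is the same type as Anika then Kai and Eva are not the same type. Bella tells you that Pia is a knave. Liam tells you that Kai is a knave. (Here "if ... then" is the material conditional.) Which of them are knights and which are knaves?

Enzo is a knave, Anika is a knave, Pia is a knight, Eva is a knave, Dax is a knight, Kai is a knave, Bella is a knave, and Liam is a knight.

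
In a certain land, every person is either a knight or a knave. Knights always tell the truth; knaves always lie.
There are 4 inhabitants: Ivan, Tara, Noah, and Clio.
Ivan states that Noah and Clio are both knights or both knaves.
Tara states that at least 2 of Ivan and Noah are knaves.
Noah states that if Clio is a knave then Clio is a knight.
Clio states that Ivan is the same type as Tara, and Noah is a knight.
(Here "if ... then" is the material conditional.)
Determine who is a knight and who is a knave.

Ivan is a knight, Tara is a knave, Noah is a knave, and Clio is a knave.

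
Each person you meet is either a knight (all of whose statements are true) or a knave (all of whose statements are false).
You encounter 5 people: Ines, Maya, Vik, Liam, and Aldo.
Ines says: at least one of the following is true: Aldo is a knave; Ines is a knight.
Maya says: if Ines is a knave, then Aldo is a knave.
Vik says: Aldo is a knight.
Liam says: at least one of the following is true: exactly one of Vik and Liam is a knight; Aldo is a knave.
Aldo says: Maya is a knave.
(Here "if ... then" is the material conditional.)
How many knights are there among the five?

3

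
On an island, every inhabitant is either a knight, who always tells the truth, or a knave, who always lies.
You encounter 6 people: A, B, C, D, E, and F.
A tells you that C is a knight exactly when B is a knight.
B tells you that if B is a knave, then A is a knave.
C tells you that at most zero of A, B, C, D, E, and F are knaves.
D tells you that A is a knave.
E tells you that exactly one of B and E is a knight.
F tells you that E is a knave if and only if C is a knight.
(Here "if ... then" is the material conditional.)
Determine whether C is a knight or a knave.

C is a knave.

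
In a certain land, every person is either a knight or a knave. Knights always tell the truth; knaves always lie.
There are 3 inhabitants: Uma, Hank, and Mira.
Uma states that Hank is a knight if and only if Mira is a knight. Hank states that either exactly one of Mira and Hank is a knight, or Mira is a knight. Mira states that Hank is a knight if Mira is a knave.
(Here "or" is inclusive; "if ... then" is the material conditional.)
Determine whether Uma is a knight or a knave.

Uma is a knight.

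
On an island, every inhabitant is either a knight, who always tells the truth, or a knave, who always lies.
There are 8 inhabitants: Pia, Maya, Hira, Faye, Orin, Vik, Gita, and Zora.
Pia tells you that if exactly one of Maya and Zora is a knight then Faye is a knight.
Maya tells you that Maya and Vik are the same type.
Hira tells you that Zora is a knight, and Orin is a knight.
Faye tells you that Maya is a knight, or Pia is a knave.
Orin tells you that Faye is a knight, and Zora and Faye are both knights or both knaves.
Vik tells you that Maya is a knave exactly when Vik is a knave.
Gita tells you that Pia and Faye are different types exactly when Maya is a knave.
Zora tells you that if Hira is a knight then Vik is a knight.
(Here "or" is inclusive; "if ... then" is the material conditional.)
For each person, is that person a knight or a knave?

Pia (knight): "if exactly one of Maya and Zora is a knight then Faye is a knight" — true. ✓
Maya is a knight, so "Maya and Vik are the same type" must be true — and it is.
Hira (knight): "Zora is a knight, and Orin is a knight" — true. ✓
Faye is a knight, so "Maya is a knight, or Pia is a knave" must be true — and it is.
Orin is a knight, so "Faye is a knight, and Zora and Faye are both knights or both knaves" must be true — and it is.
Vik is a knight, and the claim "Maya is a knave exactly when Vik is a knave" is indeed true.
Gita is a knight; "Pia and Faye are different types exactly when Maya is a knave" is true, as required.
Since Zora is a knight, "if Hira is a knight then Vik is a knight" needs to be true, which holds.

Knights: Pia, Maya, Hira, Faye, Orin, Vik, Gita, and Zora. Knaves: none.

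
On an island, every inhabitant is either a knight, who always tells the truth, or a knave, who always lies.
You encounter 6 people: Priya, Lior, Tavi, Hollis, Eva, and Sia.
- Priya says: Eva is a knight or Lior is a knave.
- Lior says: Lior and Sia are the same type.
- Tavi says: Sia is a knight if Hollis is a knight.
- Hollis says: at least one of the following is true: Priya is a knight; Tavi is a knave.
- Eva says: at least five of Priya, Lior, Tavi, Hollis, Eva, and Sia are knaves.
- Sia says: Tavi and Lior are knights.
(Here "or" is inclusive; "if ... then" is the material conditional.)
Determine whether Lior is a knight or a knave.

Consistent assignments: {Priya=knave, Lior=knight, Tavi=knight, Hollis=knave, Eva=knave, Sia=knight}
In every consistent assignment, Lior is a knight.

Lior is a knight.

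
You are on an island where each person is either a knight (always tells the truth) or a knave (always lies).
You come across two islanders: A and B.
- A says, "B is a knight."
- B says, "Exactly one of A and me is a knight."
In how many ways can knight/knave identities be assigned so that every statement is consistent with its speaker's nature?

Consistent assignments:
  A=knave, B=knave

1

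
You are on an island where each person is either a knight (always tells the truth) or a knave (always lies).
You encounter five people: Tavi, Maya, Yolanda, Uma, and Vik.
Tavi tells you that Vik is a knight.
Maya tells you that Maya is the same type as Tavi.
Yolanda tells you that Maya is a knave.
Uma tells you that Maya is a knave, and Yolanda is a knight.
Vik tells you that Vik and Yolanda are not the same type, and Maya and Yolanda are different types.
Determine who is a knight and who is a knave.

Tavi is a knight, and the claim "Vik is a knight" is indeed true.
Maya is a knight, and the claim "Maya is the same type as Tavi" is indeed true.
Yolanda (knave): "Maya is a knave" — false. ✓
Uma (knave): "Maya is a knave, and Yolanda is a knight" — false. ✓
Since Vik is a knight, "Vik and Yolanda are not the same type, and Maya and Yolanda are different types" needs to be true, which holds.

Tavi is a knight, Maya is a knight, Yolanda is a knave, Uma is a knave, and Vik is a knight.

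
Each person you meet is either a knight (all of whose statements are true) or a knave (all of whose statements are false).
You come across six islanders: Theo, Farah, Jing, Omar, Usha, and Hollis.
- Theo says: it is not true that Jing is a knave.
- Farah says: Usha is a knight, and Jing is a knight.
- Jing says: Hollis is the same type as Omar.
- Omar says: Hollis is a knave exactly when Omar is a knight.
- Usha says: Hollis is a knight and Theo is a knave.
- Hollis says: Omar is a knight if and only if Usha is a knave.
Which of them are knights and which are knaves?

Theo is a knight, Farah is a knave, Jing is a knight, Omar is a knave, Usha is a knave, and Hollis is a knave.

Theo is a knight, so "it is not true that Jing is a knave" must be true — and it is.
Since Farah is a knave, "Usha is a knight, and Jing is a knight" needs to be False, which holds.
As a knight, Jing's statement "Hollis is the same type as Omar" should be true; it is.
Omar is a knave, and the claim "Hollis is a knave exactly when Omar is a knight" is indeed False.
Usha is a knave, so "Hollis is a knight and Theo is a knave" must be False — and it is.
Since Hollis is a knave, "Omar is a knight if and only if Usha is a knave" needs to be False, which holds.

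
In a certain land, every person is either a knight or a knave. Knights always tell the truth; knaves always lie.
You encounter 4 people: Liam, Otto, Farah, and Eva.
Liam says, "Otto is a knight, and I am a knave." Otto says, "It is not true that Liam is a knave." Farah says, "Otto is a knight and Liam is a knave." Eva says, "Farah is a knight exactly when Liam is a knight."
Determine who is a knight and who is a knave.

As a knave, Liam's statement "Otto is a knight, and I am a knave" should be false; it is.
Otto is a knave, and the claim "it is not true that Liam is a knave" is indeed false.
Farah is a knave, so "Otto is a knight and Liam is a knave" must be false — and it is.
Since Eva is a knight, "Farah is a knight exactly when Liam is a knight" needs to be true, which holds.

Liam is a knave, Otto is a knave, Farah is a knave, and Eva is a knight.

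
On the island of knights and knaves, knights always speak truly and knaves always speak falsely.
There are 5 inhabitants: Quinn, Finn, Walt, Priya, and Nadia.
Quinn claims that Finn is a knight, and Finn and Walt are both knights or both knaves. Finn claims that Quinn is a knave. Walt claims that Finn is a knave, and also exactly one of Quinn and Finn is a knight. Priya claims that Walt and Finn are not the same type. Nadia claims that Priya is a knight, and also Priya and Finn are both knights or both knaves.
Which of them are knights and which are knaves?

Quinn is a knave, Finn is a knight, Walt is a knave, Priya is a knight, and Nadia is a knight.

Suppose Quinn is a knight. Then Quinn's statement "Finn is a knight, and Finn and Walt are both knights or both knaves" would have to be true. Checking the 16 ways to assign the others, none is consistent with every speaker.
(For instance, with Finn=knight, Walt=knave, Priya=knight, Nadia=knight, Quinn's claim "Finn is a knight, and Finn and Walt are both knights or both knaves" comes out false where it would need to be true.)
So Quinn must be a knave, making "Finn is a knight, and Finn and Walt are both knights or both knaves" false. Taking Quinn=knave, Finn=knight, Walt=knave, Priya=knight, Nadia=knight, each remaining statement checks out:
  Finn (knight): "Quinn is a knave" — true. ✓
  Walt (knave): "Finn is a knave, and also exactly one of Quinn and Finn is a knight" — false. ✓
  Priya (knight): "Walt and Finn are not the same type" — true. ✓
  Nadia (knight): "Priya is a knight, and also Priya and Finn are both knights or both knaves" — true. ✓
This is the unique consistent assignment.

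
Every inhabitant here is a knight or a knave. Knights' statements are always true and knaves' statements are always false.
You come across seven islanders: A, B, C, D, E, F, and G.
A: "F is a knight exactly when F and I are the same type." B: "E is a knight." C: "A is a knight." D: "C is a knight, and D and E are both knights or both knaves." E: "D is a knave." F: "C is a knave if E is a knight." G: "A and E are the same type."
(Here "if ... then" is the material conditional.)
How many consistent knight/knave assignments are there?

2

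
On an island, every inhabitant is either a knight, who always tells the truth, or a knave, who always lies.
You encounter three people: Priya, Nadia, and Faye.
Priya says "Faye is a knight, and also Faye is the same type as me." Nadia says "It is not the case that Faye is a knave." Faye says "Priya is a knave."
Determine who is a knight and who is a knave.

Knights: Nadia and Faye. Knaves: Priya.

Suppose Priya is a knight. Then Priya's statement "Faye is a knight, and also Faye is the same type as me" would have to be true. Checking the 4 ways to assign the others, none is consistent with every speaker.
(For instance, with Nadia=knight, Faye=knight, Faye's claim "Priya is a knave" comes out false where it would need to be true.)
So Priya must be a knave, making "Faye is a knight, and also Faye is the same type as me" false. Taking Priya=knave, Nadia=knight, Faye=knight, each remaining statement checks out:
  Nadia (knight): "it is not the case that Faye is a knave" — true. ✓
  Faye (knight): "Priya is a knave" — true. ✓
This is the unique consistent assignment.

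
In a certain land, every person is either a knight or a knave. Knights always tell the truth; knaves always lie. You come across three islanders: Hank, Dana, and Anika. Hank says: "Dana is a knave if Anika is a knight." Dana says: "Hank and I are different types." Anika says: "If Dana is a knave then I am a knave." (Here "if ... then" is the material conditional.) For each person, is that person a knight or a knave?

Hank is a knave, Dana is a knight, and Anika is a knight.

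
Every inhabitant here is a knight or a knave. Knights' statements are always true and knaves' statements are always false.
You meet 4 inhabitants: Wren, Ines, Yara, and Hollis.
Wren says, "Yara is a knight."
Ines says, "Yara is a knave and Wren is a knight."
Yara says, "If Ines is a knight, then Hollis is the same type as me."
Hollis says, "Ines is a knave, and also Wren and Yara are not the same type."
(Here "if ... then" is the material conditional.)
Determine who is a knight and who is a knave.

Wren is a knight, Ines is a knave, Yara is a knight, and Hollis is a knave.

Wren is a knight, so "Yara is a knight" must be true — and it is.
Ines (knave): "Yara is a knave and Wren is a knight" — False. ✓
Yara (knight): "if Ines is a knight, then Hollis is the same type as me" — true. ✓
As a knave, Hollis's statement "Ines is a knave, and also Wren and Yara are not the same type" should be False; it is.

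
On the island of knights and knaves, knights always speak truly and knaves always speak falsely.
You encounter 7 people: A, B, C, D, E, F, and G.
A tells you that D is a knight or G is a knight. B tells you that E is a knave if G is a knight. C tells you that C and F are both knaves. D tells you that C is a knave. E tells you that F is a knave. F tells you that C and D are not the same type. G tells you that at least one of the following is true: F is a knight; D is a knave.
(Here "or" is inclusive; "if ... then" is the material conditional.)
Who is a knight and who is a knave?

A is a knight, B is a knight, C is a knave, D is a knight, E is a knave, F is a knight, and G is a knight.

Since A is a knight, "D is a knight or G is a knight" needs to be true, which holds.
As a knight, B's statement "E is a knave if G is a knight" should be true; it is.
C is a knave, so "C and F are both knaves" must be False — and it is.
D is a knight, so "C is a knave" must be true — and it is.
E is a knave, so "F is a knave" must be False — and it is.
F is a knight; "C and D are not the same type" is true, as required.
Since G is a knight, "at least one of the following is true: F is a knight; D is a knave" needs to be true, which holds.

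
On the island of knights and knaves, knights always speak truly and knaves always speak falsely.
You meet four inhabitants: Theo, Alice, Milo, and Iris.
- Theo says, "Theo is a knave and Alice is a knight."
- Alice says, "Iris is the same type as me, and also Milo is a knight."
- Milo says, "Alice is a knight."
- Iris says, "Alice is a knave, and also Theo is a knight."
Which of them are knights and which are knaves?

Suppose Theo is a knight. Then Theo's statement "Theo is a knave and Alice is a knight" would have to be true. Checking the 8 ways to assign the others, none is consistent with every speaker.
(For instance, with Alice=knave, Milo=knave, Iris=knave, Theo's claim "Theo is a knave and Alice is a knight" comes out false where it would need to be true.)
So Theo must be a knave, making "Theo is a knave and Alice is a knight" false. Taking Theo=knave, Alice=knave, Milo=knave, Iris=knave, each remaining statement checks out:
  Alice (knave): "Iris is the same type as me, and also Milo is a knight" — false. ✓
  Milo (knave): "Alice is a knight" — false. ✓
  Iris (knave): "Alice is a knave, and also Theo is a knight" — false. ✓
This is the unique consistent assignment.

Knights: none. Knaves: Theo, Alice, Milo, and Iris.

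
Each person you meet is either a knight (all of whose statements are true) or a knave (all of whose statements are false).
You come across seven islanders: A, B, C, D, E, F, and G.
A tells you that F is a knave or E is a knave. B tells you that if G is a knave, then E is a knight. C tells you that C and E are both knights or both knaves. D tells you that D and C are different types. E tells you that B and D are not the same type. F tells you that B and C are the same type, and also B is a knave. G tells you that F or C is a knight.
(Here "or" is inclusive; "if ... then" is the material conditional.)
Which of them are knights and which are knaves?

A is a knight, and the claim "F is a knave or E is a knave" is indeed True.
B is a knight, and the claim "if G is a knave, then E is a knight" is indeed True.
Since C is a knave, "C and E are both knights or both knaves" needs to be false, which holds.
Since D is a knave, "D and C are different types" needs to be false, which holds.
E (knight): "B and D are not the same type" — True. ✓
F is a knave, so "B and C are the same type, and also B is a knave" must be false — and it is.
G is a knave, and the claim "F or C is a knight" is indeed false.

A is a knight, B is a knight, C is a knave, D is a knave, E is a knight, F is a knave, and G is a knave.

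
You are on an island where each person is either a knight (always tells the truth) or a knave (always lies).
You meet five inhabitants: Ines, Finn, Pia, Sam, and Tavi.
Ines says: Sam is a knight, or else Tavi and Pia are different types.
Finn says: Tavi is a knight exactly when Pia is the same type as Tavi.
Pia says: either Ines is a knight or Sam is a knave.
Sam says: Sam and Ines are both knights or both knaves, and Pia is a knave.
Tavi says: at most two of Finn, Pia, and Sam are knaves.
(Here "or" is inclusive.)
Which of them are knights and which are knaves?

Ines is a knave, Finn is a knight, Pia is a knight, Sam is a knave, and Tavi is a knight.

Suppose Ines is a knight. Then Ines's statement "Sam is a knight, or else Tavi and Pia are different types" would have to be true. Checking the 16 ways to assign the others, none is consistent with every speaker.
(For instance, with Finn=knight, Pia=knight, Sam=knave, Tavi=knight, Ines's claim "Sam is a knight, or else Tavi and Pia are different types" comes out false where it would need to be true.)
So Ines must be a knave, making "Sam is a knight, or else Tavi and Pia are different types" false. Taking Ines=knave, Finn=knight, Pia=knight, Sam=knave, Tavi=knight, each remaining statement checks out:
  Finn (knight): "Tavi is a knight exactly when Pia is the same type as Tavi" — true. ✓
  Pia (knight): "either Ines is a knight or Sam is a knave" — true. ✓
  Sam (knave): "Sam and Ines are both knights or both knaves, and Pia is a knave" — false. ✓
  Tavi (knight): "at most two of Finn, Pia, and Sam are knaves" — true. ✓
This is the unique consistent assignment.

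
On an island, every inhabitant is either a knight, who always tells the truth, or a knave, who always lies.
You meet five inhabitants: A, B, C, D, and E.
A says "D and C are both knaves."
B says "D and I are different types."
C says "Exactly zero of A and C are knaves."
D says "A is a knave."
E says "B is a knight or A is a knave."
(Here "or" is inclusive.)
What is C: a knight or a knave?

C is a knave.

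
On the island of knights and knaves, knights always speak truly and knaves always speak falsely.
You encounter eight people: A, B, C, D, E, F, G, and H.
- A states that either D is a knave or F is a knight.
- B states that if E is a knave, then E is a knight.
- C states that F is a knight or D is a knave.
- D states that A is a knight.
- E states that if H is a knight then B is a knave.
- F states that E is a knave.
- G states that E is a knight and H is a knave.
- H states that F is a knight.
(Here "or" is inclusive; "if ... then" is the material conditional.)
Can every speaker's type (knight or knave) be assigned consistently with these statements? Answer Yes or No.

No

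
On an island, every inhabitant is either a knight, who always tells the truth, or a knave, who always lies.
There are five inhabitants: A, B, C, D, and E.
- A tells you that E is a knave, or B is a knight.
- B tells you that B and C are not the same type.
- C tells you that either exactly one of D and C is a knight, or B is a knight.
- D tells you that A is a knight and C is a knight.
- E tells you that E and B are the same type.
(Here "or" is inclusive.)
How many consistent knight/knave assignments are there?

0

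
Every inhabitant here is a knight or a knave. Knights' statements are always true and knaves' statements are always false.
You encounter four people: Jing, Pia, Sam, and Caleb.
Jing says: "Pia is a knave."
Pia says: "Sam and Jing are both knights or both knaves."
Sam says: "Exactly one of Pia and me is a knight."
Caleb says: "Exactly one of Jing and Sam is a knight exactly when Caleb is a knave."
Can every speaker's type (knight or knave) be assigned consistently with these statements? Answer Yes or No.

No

Checking all 16 assignments, each has at least one speaker whose statement's truth value contradicts their type.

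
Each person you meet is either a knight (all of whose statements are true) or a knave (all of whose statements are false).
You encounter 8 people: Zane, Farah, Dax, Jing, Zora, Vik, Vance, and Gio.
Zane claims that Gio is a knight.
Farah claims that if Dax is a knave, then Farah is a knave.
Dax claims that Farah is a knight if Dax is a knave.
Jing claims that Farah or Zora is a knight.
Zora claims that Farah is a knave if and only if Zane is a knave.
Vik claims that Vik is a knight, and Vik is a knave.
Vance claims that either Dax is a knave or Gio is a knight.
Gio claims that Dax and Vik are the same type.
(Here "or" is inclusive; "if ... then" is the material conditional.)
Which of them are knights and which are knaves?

As a knave, Zane's statement "Gio is a knight" should be false; it is.
Farah is a knight, so "if Dax is a knave, then Farah is a knave" must be True — and it is.
Dax (knight): "Farah is a knight if Dax is a knave" — True. ✓
As a knight, Jing's statement "Farah or Zora is a knight" should be True; it is.
Zora (knave): "Farah is a knave if and only if Zane is a knave" — false. ✓
Vik (knave): "Vik is a knight, and Vik is a knave" — false. ✓
Vance is a knave, so "either Dax is a knave or Gio is a knight" must be false — and it is.
Gio is a knave, so "Dax and Vik are the same type" must be false — and it is.

Knights: Farah, Dax, and Jing. Knaves: Zane, Zora, Vik, Vance, and Gio.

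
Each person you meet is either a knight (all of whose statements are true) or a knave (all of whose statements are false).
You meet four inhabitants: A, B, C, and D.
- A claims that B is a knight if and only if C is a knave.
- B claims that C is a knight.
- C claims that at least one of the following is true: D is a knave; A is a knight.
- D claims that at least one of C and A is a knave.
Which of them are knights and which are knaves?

Suppose A is a knight. Then A's statement "B is a knight if and only if C is a knave" would have to be true. Checking the 8 ways to assign the others, none is consistent with every speaker.
(For instance, with B=knave, C=knave, D=knight, A's claim "B is a knight if and only if C is a knave" comes out false where it would need to be true.)
So A must be a knave, making "B is a knight if and only if C is a knave" false. Taking A=knave, B=knave, C=knave, D=knight, each remaining statement checks out:
  B (knave): "C is a knight" — false. ✓
  C (knave): "at least one of the following is true: D is a knave; A is a knight" — false. ✓
  D (knight): "at least one of C and A is a knave" — true. ✓
This is the unique consistent assignment.

Knights: D. Knaves: A, B, and C.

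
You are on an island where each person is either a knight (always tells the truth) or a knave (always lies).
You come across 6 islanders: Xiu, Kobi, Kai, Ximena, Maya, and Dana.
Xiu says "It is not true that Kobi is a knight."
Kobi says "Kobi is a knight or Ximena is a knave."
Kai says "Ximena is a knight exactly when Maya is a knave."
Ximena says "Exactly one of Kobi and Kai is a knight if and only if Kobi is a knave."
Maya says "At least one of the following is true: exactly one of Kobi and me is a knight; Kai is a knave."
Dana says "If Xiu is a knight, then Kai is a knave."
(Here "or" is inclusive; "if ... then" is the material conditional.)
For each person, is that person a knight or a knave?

Knights: Xiu, Kai, and Ximena. Knaves: Kobi, Maya, and Dana.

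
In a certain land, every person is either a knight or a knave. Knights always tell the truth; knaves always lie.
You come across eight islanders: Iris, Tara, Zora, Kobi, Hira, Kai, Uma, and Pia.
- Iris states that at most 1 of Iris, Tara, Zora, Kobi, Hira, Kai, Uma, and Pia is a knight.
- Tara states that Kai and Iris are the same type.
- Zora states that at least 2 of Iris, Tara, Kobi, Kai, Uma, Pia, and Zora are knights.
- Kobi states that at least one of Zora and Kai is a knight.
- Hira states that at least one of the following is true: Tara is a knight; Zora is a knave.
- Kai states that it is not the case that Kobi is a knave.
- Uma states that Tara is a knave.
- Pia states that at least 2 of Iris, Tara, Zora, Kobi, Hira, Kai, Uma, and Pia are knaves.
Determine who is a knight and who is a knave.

Iris is a knave, and the claim "at most 1 of Iris, Tara, Zora, Kobi, Hira, Kai, Uma, and Pia is a knight" is indeed false.
Tara is a knave, so "Kai and Iris are the same type" must be false — and it is.
As a knight, Zora's statement "at least 2 of Iris, Tara, Kobi, Kai, Uma, Pia, and Zora are knights" should be True; it is.
Since Kobi is a knight, "at least one of Zora and Kai is a knight" needs to be True, which holds.
Hira is a knave, and the claim "at least one of the following is true: Tara is a knight; Zora is a knave" is indeed false.
Since Kai is a knight, "it is not the case that Kobi is a knave" needs to be True, which holds.
As a knight, Uma's statement "Tara is a knave" should be True; it is.
Pia is a knight, and the claim "at least 2 of Iris, Tara, Zora, Kobi, Hira, Kai, Uma, and Pia are knaves" is indeed True.

Knights: Zora, Kobi, Kai, Uma, and Pia. Knaves: Iris, Tara, and Hira.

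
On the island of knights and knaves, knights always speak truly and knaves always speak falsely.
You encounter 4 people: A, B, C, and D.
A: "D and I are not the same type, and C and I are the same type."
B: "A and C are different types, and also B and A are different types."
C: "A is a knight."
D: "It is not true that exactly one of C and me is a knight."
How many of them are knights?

2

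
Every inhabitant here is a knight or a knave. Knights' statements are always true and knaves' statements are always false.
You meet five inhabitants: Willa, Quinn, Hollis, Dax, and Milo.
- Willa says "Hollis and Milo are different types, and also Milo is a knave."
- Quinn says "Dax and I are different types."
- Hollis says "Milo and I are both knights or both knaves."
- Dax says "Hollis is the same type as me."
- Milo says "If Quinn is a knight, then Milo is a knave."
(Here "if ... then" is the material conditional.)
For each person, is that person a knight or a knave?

Knights: Hollis and Milo. Knaves: Willa, Quinn, and Dax.

As a knave, Willa's statement "Hollis and Milo are different types, and also Milo is a knave" should be false; it is.
Quinn (knave): "Dax and I are different types" — false. ✓
Hollis (knight): "Milo and I are both knights or both knaves" — true. ✓
Dax is a knave; "Hollis is the same type as me" is false, as required.
Milo is a knight, so "if Quinn is a knight, then Milo is a knave" must be true — and it is.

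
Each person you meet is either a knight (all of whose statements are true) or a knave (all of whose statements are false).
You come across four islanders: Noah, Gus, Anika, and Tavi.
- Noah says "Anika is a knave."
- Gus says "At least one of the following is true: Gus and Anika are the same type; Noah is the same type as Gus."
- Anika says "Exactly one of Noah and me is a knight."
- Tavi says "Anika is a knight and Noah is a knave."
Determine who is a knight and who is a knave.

Knights: Gus, Anika, and Tavi. Knaves: Noah.

Suppose Noah is a knight. Then Noah's statement "Anika is a knave" would have to be true. Checking the 8 ways to assign the others, none is consistent with every speaker.
(For instance, with Gus=knight, Anika=knight, Tavi=knight, Noah's claim "Anika is a knave" comes out false where it would need to be true.)
So Noah must be a knave, making "Anika is a knave" false. Taking Noah=knave, Gus=knight, Anika=knight, Tavi=knight, each remaining statement checks out:
  Gus (knight): "at least one of the following is true: Gus and Anika are the same type; Noah is the same type as Gus" — true. ✓
  Anika (knight): "exactly one of Noah and me is a knight" — true. ✓
  Tavi (knight): "Anika is a knight and Noah is a knave" — true. ✓
This is the unique consistent assignment.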